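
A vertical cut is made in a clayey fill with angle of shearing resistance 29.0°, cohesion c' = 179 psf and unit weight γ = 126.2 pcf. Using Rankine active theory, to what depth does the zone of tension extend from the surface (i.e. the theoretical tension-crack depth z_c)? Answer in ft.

K_a = tan²(45° − 29.0°/2) = 0.3470; √K_a = 0.5890.
The active pressure is zero where K_a γ z = 2c√K_a, so z_c = 2c/(γ√K_a) = 2×179/(126.2×0.5890) = 4.816 ft.

4.82 ft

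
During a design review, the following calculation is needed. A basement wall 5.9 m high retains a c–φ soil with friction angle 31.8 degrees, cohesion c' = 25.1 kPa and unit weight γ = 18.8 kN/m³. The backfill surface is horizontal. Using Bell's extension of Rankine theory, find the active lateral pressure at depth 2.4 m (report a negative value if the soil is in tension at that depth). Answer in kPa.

-14.0 kPa

K_a = (1 − sin φ)/(1 + sin φ) = 0.3098.
σ_a = K_a γ z − 2c√K_a = 0.3098×18.8×2.4 − 2×25.1×0.5566 = -13.96 kPa.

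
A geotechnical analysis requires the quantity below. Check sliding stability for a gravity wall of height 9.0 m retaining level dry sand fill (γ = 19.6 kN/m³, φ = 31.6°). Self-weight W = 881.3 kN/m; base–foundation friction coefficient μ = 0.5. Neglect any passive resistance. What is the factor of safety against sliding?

K_a = tan²(45° − 31.6°/2) = 0.3123.
P_a = ½K_aγH² = 0.5×0.3123×19.6×9.0² = 247.9 kN/m, acting at H/3 = 3.000 m above the base.
FS_sliding = μW / P_a = 0.5×881.3 / 247.9 = 1.777.

1.78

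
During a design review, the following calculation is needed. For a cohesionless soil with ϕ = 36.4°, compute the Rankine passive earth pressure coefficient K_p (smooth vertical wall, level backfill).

3.92

K_p = (1 + sin φ)/(1 − sin φ) = tan²(45° + 36.4°/2) = 3.919.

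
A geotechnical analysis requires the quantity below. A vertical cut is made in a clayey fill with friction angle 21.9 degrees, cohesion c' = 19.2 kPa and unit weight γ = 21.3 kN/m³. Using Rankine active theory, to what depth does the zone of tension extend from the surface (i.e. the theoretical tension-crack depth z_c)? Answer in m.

K_a = tan²(45° − 21.9°/2) = 0.4567; √K_a = 0.6758.
The active pressure is zero where K_a γ z = 2c√K_a, so z_c = 2c/(γ√K_a) = 2×19.2/(21.3×0.6758) = 2.668 m.

2.67 m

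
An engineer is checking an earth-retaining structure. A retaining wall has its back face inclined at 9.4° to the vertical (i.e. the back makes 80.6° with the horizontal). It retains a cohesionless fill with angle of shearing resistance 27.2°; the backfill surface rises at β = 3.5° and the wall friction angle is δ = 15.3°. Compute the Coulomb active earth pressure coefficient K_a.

0.428

K_a = sin²(α+φ) / [sin²α · sin(α−δ) · (1 + √{sin(φ+δ)sin(φ−β) / (sin(α−δ)sin(α+β))})²].
With α = 80.6°, φ = 27.2°, δ = 15.3°, β = 3.5°: K_a = 0.4277.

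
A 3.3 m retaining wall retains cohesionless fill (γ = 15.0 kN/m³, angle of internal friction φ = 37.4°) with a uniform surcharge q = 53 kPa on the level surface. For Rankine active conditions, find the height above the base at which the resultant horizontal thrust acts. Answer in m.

1.47 m

K_a = 0.2443.
Triangular part P₁ = ½K_aγH² = 19.95 at H/3 = 1.100 m; rectangular part P₂ = K_a q H = 42.72 at H/2 = 1.650 m.
ȳ = (P₁·1.100 + P₂·1.650)/(P₁+P₂) = 1.475 m.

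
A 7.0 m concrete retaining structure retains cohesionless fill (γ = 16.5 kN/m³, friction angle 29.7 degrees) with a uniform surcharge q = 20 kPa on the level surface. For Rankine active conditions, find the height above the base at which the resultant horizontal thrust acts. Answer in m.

K_a = 0.3374.
Triangular part P₁ = ½K_aγH² = 136.4 at H/3 = 2.333 m; rectangular part P₂ = K_a q H = 47.23 at H/2 = 3.500 m.
ȳ = (P₁·2.333 + P₂·3.500)/(P₁+P₂) = 2.633 m.

2.63 m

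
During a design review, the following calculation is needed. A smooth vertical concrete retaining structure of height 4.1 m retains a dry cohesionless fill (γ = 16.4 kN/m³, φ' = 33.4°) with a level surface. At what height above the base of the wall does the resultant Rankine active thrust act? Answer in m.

K_a = 0.2899.
The pressure distribution is triangular, so the resultant acts at H/3 above the base = 4.1/3 = 1.367 m.

1.37 m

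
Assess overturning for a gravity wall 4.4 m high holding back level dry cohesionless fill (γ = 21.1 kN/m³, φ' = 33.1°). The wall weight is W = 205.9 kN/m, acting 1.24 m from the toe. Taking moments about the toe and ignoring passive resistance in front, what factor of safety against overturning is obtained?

K_a = tan²(45° − 33.1°/2) = 0.2936.
P_a = ½K_aγH² = 0.5×0.2936×21.1×4.4² = 59.96 kN/m, acting at H/3 = 1.467 m above the base.
Overturning moment M_o = P_a × H/3 = 59.96 × 1.467 = 87.94.
Resisting moment M_r = W × 1.24 = 205.9 × 1.24 = 255.3.
FS_overturning = M_r/M_o = 255.3/87.94 = 2.903.

2.90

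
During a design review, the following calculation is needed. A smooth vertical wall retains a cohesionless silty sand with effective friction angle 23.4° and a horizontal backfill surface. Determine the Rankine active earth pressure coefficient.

K_a = tan²(45° − φ/2) = tan²(33.30°) = 0.4315.

0.431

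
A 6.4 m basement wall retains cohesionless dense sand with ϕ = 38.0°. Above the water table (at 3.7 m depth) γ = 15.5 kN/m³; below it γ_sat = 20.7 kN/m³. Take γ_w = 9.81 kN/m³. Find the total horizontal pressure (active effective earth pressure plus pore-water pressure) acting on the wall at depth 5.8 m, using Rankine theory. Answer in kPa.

K_a = (1 − sin φ)/(1 + sin φ) = 0.2379.
γ' = 20.7 − 9.81 = 10.89 kN/m³.
Effective vertical stress at 5.8 m: σ'_v = 15.5×3.7 + 10.89×2.10 = 80.22 kPa.
σ'_h = K_a σ'_v = 0.2379 × 80.22 = 19.08 kPa; u = γ_w × 2.10 = 20.60 kPa.
Total σ_h = 19.08 + 20.60 = 39.68 kPa.

39.7 kPa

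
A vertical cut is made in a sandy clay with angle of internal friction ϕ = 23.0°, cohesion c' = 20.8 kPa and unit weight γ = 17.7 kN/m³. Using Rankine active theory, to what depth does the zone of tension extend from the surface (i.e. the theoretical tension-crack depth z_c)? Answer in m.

3.55 m

K_a = tan²(45° − 23.0°/2) = 0.4381; √K_a = 0.6619.
The active pressure is zero where K_a γ z = 2c√K_a, so z_c = 2c/(γ√K_a) = 2×20.8/(17.7×0.6619) = 3.551 m.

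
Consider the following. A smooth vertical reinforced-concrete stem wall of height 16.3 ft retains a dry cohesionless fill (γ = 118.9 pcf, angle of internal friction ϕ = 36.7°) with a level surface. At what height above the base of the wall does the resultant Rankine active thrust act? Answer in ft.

5.43 ft

K_a = 0.2519.
The pressure distribution is triangular, so the resultant acts at H/3 above the base = 16.3/3 = 5.433 ft.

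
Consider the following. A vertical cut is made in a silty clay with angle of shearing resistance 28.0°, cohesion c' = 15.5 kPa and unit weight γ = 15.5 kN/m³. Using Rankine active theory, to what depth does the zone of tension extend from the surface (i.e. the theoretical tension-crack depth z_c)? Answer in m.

3.33 m

K_a = tan²(45° − 28.0°/2) = 0.3610; √K_a = 0.6009.
The active pressure is zero where K_a γ z = 2c√K_a, so z_c = 2c/(γ√K_a) = 2×15.5/(15.5×0.6009) = 3.329 m.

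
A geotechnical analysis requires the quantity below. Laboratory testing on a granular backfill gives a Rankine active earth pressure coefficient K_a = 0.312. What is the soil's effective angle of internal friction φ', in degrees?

K_a = tan²(45° − φ/2) ⇒ 45° − φ/2 = arctan(√0.312) = 29.19°.
φ = 2(45° − 29.19°) = 31.63°.

31.6°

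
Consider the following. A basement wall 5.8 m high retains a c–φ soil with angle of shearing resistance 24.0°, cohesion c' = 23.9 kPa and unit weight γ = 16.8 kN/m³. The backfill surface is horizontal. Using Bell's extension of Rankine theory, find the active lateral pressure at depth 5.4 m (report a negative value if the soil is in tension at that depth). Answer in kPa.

K_a = (1 − sin φ)/(1 + sin φ) = 0.4217.
σ_a = K_a γ z − 2c√K_a = 0.4217×16.8×5.4 − 2×23.9×0.6494 = 7.218 kPa.

7.22 kPa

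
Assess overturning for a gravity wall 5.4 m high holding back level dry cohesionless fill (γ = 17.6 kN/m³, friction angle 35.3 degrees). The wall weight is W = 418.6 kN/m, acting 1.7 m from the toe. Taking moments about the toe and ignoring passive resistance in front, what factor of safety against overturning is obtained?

K_a = tan²(45° − 35.3°/2) = 0.2675.
P_a = ½K_aγH² = 0.5×0.2675×17.6×5.4² = 68.65 kN/m, acting at H/3 = 1.800 m above the base.
Overturning moment M_o = P_a × H/3 = 68.65 × 1.800 = 123.6.
Resisting moment M_r = W × 1.7 = 418.6 × 1.7 = 711.6.
FS_overturning = M_r/M_o = 711.6/123.6 = 5.759.

5.76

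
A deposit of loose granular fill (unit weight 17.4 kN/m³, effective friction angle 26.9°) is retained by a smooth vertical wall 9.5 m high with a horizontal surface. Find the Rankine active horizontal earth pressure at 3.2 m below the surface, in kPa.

K_a = (1 − sin φ)/(1 + sin φ) = 0.3770.
σ_h = K_a γ z = 0.3770 × 17.4 × 3.2 = 20.99 kPa.

21.0 kPa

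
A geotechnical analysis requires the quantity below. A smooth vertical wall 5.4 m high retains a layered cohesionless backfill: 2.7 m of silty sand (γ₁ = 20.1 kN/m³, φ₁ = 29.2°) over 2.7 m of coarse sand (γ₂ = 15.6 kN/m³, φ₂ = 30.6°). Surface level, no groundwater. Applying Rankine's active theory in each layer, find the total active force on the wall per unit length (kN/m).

91.4 kN/m

K_a1 = tan²(45°−29.2°/2) = 0.3442; K_a2 = tan²(45°−30.6°/2) = 0.3253.
Layer 1: σ at base = K_a1 γ₁ h₁ = 18.68 kPa; P₁ = ½×18.68×2.7 = 25.22.
Layer 2: σ_v at top = γ₁h₁ = 54.27; σ_h top = K_a2×54.27 = 17.66; σ_h base = K_a2×(54.27+15.6×2.7) = 31.36.
P₂ = ½(17.66+31.36)×2.7 = 66.17. Total P_a = 25.22+66.17 = 91.39 kN/m.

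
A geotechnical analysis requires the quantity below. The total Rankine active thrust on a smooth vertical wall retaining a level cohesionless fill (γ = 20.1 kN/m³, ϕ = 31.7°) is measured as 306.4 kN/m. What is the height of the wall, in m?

9.90 m

K_a = 0.3111. P_a = ½ K_a γ H² ⇒ H = √(2P_a/(K_a γ)).
H = √(2×306.4/(0.3111×20.1)) = 9.900 m.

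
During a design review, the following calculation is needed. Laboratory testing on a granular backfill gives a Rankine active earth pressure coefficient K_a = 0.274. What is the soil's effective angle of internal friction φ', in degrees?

K_a = tan²(45° − φ/2) ⇒ 45° − φ/2 = arctan(√0.274) = 27.63°.
φ = 2(45° − 27.63°) = 34.74°.

34.7°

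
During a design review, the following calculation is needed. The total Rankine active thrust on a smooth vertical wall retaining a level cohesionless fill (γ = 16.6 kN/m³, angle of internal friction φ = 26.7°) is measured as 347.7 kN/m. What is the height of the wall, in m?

K_a = 0.3800. P_a = ½ K_a γ H² ⇒ H = √(2P_a/(K_a γ)).
H = √(2×347.7/(0.3800×16.6)) = 10.50 m.

10.5 m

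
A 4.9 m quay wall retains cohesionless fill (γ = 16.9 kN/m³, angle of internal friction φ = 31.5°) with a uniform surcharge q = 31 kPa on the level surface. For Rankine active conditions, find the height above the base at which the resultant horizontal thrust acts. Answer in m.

1.98 m

K_a = 0.3136.
Triangular part P₁ = ½K_aγH² = 63.63 at H/3 = 1.633 m; rectangular part P₂ = K_a q H = 47.64 at H/2 = 2.450 m.
ȳ = (P₁·1.633 + P₂·2.450)/(P₁+P₂) = 1.983 m.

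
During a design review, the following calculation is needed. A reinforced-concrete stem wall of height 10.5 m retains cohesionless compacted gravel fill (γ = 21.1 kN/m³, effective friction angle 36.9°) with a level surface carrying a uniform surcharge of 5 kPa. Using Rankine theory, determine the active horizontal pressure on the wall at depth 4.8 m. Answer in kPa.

26.5 kPa

K_a = (1 − sin φ)/(1 + sin φ) = 0.2497.
σ_v = γz + q = 21.1 × 4.8 + 5 = 106.3 kPa.
σ_h = K_a σ_v = 0.2497 × 106.3 = 26.54 kPa.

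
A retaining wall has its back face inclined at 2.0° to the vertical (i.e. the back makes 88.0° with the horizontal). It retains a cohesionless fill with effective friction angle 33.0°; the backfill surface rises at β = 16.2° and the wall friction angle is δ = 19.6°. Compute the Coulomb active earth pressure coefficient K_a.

K_a = sin²(α+φ) / [sin²α · sin(α−δ) · (1 + √{sin(φ+δ)sin(φ−β) / (sin(α−δ)sin(α+β))})²].
With α = 88.0°, φ = 33.0°, δ = 19.6°, β = 16.2°: K_a = 0.3494.

0.349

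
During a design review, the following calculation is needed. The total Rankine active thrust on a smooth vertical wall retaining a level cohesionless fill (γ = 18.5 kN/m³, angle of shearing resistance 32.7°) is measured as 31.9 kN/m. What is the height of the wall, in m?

3.40 m

K_a = 0.2985. P_a = ½ K_a γ H² ⇒ H = √(2P_a/(K_a γ)).
H = √(2×31.9/(0.2985×18.5)) = 3.399 m.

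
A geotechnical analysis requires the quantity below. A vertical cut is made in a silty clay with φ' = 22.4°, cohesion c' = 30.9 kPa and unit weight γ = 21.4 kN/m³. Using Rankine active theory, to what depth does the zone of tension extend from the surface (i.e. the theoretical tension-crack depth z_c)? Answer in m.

4.31 m

K_a = tan²(45° − 22.4°/2) = 0.4482; √K_a = 0.6694.
The active pressure is zero where K_a γ z = 2c√K_a, so z_c = 2c/(γ√K_a) = 2×30.9/(21.4×0.6694) = 4.314 m.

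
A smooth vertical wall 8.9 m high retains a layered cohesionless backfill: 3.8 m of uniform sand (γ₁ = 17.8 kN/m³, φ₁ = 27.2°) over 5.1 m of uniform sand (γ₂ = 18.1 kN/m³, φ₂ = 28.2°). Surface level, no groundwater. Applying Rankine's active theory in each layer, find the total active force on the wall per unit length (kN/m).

K_a1 = tan²(45°−27.2°/2) = 0.3726; K_a2 = tan²(45°−28.2°/2) = 0.3582.
Layer 1: σ at base = K_a1 γ₁ h₁ = 25.20 kPa; P₁ = ½×25.20×3.8 = 47.88.
Layer 2: σ_v at top = γ₁h₁ = 67.64; σ_h top = K_a2×67.64 = 24.23; σ_h base = K_a2×(67.64+18.1×5.1) = 57.29.
P₂ = ½(24.23+57.29)×5.1 = 207.9. Total P_a = 47.88+207.9 = 255.8 kN/m.

256 kN/m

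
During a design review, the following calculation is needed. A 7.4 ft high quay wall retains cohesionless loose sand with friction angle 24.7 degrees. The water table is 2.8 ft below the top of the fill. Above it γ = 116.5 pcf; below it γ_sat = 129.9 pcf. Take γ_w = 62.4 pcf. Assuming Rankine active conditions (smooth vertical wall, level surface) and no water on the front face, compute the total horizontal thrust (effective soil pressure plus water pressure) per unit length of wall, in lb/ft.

K_a = tan²(45° − φ/2) = 0.4106.
γ' = 129.9 − 62.4 = 67.50 pcf. Depth below WT = 4.6 ft.
σ'_h at WT = K_a γ d_w = 133.9 psf; at base = 133.9 + K_a γ' × 4.6 = 261.4 psf.
P₁ (0–2.8 ft) = ½×133.9×2.8 = 187.5. P₂ (2.8–7.4 ft) = ½(133.9+261.4)×4.6 = 909.3.
P_w = ½ γ_w h₂² = 0.5×62.4×4.6² = 660.2. Total = 187.5+909.3+660.2 = 1757 lb/ft.

1760 lb/ft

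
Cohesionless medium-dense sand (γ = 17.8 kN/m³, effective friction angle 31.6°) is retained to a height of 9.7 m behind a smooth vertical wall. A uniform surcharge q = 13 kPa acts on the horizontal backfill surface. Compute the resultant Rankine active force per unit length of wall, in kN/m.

K_a = tan²(45° − φ/2) = 0.3123.
Soil triangle: ½ K_a γ H² = 0.5×0.3123×17.8×9.7² = 261.6 kN/m.
Surcharge rectangle: K_a q H = 0.3123×13×9.7 = 39.39 kN/m.
Total = 261.6 + 39.39 = 300.9 kN/m.

301 kN/m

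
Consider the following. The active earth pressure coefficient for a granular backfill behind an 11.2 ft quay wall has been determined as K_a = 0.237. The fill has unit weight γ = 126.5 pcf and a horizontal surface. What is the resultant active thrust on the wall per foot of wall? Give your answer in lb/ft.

P = ½ K_a γ H² = 0.5 × 0.237 × 126.5 × 11.2² = 1880 lb/ft.

1880 lb/ft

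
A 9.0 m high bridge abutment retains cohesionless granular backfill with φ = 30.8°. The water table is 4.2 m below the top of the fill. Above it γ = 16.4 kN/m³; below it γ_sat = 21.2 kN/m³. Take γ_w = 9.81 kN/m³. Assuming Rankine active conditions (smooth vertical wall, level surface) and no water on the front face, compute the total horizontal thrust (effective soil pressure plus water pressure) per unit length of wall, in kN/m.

309 kN/m

K_a = tan²(45° − φ/2) = 0.3227.
γ' = 21.2 − 9.81 = 11.39 kN/m³. Depth below WT = 4.8 m.
σ'_h at WT = K_a γ d_w = 22.23 kPa; at base = 22.23 + K_a γ' × 4.8 = 39.87 kPa.
P₁ (0–4.2 m) = ½×22.23×4.2 = 46.68. P₂ (4.2–9.0 m) = ½(22.23+39.87)×4.8 = 149.0.
P_w = ½ γ_w h₂² = 0.5×9.81×4.8² = 113.0. Total = 46.68+149.0+113.0 = 308.7 kN/m.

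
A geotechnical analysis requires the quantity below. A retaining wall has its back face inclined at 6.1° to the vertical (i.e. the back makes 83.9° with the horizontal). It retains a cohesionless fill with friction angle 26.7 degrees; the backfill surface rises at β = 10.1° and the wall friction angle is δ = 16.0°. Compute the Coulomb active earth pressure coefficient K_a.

K_a = sin²(α+φ) / [sin²α · sin(α−δ) · (1 + √{sin(φ+δ)sin(φ−β) / (sin(α−δ)sin(α+β))})²].
With α = 83.9°, φ = 26.7°, δ = 16.0°, β = 10.1°: K_a = 0.4501.

0.450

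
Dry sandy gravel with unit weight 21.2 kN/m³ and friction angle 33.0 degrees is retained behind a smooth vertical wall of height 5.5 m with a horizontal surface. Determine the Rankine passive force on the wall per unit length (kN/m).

1090 kN/m

K_p = tan²(45° + φ/2) = 3.392.
P_p = ½ K_p γ H² = 0.5 × 3.392 × 21.2 × 5.5² = 1088 kN/m.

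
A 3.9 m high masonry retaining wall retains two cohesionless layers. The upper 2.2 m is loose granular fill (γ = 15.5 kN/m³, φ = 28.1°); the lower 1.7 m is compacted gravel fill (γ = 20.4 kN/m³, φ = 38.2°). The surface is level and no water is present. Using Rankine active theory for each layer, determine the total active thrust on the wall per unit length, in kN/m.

K_a1 = tan²(45°−28.1°/2) = 0.3596; K_a2 = tan²(45°−38.2°/2) = 0.2358.
Layer 1: σ at base = K_a1 γ₁ h₁ = 12.26 kPa; P₁ = ½×12.26×2.2 = 13.49.
Layer 2: σ_v at top = γ₁h₁ = 34.10; σ_h top = K_a2×34.10 = 8.040; σ_h base = K_a2×(34.10+20.4×1.7) = 16.22.
P₂ = ½(8.040+16.22)×1.7 = 20.62. Total P_a = 13.49+20.62 = 34.11 kN/m.

34.1 kN/m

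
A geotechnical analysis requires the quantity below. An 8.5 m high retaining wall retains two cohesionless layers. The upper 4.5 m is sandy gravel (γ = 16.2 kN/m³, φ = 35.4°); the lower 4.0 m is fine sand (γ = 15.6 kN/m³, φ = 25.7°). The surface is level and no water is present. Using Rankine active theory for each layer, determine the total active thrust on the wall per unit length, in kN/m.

208 kN/m

K_a1 = tan²(45°−35.4°/2) = 0.2664; K_a2 = tan²(45°−25.7°/2) = 0.3950.
Layer 1: σ at base = K_a1 γ₁ h₁ = 19.42 kPa; P₁ = ½×19.42×4.5 = 43.70.
Layer 2: σ_v at top = γ₁h₁ = 72.90; σ_h top = K_a2×72.90 = 28.80; σ_h base = K_a2×(72.90+15.6×4.0) = 53.45.
P₂ = ½(28.80+53.45)×4.0 = 164.5. Total P_a = 43.70+164.5 = 208.2 kN/m.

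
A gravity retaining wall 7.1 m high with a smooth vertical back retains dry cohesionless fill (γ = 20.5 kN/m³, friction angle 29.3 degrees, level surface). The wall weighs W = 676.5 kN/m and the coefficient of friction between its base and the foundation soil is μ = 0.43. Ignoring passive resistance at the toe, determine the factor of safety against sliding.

1.64

K_a = tan²(45° − 29.3°/2) = 0.3428.
P_a = ½K_aγH² = 0.5×0.3428×20.5×7.1² = 177.1 kN/m, acting at H/3 = 2.367 m above the base.
FS_sliding = μW / P_a = 0.43×676.5 / 177.1 = 1.642.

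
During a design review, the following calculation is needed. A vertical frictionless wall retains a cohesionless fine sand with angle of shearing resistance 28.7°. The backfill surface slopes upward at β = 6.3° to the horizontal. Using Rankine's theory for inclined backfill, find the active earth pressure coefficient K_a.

K_a = cos β · (cos β − √(cos²β − cos²φ)) / (cos β + √(cos²β − cos²φ)).
cos β = 0.9940, cos φ = 0.8771, √(cos²β − cos²φ) = 0.4675.
K_a = 0.9940 × (0.9940 − 0.4675)/(0.9940 + 0.4675) = 0.3580.

0.358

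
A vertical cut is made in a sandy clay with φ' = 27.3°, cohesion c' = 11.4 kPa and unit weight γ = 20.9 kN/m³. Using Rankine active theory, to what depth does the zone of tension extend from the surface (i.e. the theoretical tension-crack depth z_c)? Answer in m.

1.79 m

K_a = tan²(45° − 27.3°/2) = 0.3711; √K_a = 0.6092.
The active pressure is zero where K_a γ z = 2c√K_a, so z_c = 2c/(γ√K_a) = 2×11.4/(20.9×0.6092) = 1.791 m.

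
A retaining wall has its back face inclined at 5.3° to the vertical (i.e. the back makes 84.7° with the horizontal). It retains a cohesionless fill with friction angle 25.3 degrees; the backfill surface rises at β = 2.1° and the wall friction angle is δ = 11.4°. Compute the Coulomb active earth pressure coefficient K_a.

0.415

K_a = sin²(α+φ) / [sin²α · sin(α−δ) · (1 + √{sin(φ+δ)sin(φ−β) / (sin(α−δ)sin(α+β))})²].
With α = 84.7°, φ = 25.3°, δ = 11.4°, β = 2.1°: K_a = 0.4154.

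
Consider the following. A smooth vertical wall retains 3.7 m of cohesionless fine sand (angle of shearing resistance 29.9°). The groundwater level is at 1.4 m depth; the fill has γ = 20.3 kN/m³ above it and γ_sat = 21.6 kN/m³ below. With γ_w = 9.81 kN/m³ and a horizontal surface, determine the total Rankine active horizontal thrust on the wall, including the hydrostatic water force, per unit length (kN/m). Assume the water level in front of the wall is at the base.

K_a = tan²(45° − φ/2) = 0.3347.
γ' = 21.6 − 9.81 = 11.79 kN/m³. Depth below WT = 2.3 m.
σ'_h at WT = K_a γ d_w = 9.512 kPa; at base = 9.512 + K_a γ' × 2.3 = 18.59 kPa.
P₁ (0–1.4 m) = ½×9.512×1.4 = 6.658. P₂ (1.4–3.7 m) = ½(9.512+18.59)×2.3 = 32.31.
P_w = ½ γ_w h₂² = 0.5×9.81×2.3² = 25.95. Total = 6.658+32.31+25.95 = 64.92 kN/m.

64.9 kN/m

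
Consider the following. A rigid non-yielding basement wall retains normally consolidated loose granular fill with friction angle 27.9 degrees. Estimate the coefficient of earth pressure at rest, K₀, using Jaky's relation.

0.532

K₀ = 1 − sin φ' = 1 − sin 27.9° = 0.5321.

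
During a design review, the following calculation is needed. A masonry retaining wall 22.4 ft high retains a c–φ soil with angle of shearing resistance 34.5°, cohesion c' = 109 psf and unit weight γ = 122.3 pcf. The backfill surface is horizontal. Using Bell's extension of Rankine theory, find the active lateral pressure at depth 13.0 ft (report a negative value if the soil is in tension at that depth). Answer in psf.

K_a = (1 − sin φ)/(1 + sin φ) = 0.2768.
σ_a = K_a γ z − 2c√K_a = 0.2768×122.3×13.0 − 2×109×0.5261 = 325.4 psf.

325 psf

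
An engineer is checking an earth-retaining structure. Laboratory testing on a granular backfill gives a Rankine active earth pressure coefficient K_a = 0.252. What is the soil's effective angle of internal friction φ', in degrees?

K_a = tan²(45° − φ/2) ⇒ 45° − φ/2 = arctan(√0.252) = 26.66°.
φ = 2(45° − 26.66°) = 36.69°.

36.7°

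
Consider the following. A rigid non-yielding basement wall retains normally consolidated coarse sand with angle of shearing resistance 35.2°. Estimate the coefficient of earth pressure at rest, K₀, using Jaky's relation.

K₀ = 1 − sin φ' = 1 − sin 35.2° = 0.4236.

0.424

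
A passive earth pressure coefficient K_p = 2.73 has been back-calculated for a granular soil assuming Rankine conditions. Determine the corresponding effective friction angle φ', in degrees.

K_p = (1+sin φ)/(1−sin φ) ⇒ sin φ = (K_p − 1)/(K_p + 1) = 0.4638.
φ = arcsin(0.4638) = 27.63°.

27.6°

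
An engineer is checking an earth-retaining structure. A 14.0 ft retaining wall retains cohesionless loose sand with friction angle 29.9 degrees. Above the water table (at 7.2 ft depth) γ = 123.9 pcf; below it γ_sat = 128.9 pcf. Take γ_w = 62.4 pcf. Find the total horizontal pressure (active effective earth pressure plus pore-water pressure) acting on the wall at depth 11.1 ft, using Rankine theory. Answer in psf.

629 psf

K_a = (1 − sin φ)/(1 + sin φ) = 0.3347.
γ' = 128.9 − 62.4 = 66.50 pcf.
Effective vertical stress at 11.1 ft: σ'_v = 123.9×7.2 + 66.50×3.90 = 1151 psf.
σ'_h = K_a σ'_v = 0.3347 × 1151 = 385.4 psf; u = γ_w × 3.90 = 243.4 psf.
Total σ_h = 385.4 + 243.4 = 628.7 psf.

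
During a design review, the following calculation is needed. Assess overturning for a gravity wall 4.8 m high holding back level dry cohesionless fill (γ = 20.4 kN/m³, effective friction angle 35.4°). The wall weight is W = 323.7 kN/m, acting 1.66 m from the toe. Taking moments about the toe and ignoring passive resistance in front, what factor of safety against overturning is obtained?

5.36

K_a = tan²(45° − 35.4°/2) = 0.2664.
P_a = ½K_aγH² = 0.5×0.2664×20.4×4.8² = 62.61 kN/m, acting at H/3 = 1.600 m above the base.
Overturning moment M_o = P_a × H/3 = 62.61 × 1.600 = 100.2.
Resisting moment M_r = W × 1.66 = 323.7 × 1.66 = 537.3.
FS_overturning = M_r/M_o = 537.3/100.2 = 5.364.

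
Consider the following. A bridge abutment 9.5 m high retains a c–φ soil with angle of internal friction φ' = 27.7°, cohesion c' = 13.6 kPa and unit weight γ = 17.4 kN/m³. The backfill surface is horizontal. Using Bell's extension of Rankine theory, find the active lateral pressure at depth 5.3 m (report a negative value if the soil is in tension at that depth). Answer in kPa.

K_a = (1 − sin φ)/(1 + sin φ) = 0.3653.
σ_a = K_a γ z − 2c√K_a = 0.3653×17.4×5.3 − 2×13.6×0.6044 = 17.25 kPa.

17.3 kPa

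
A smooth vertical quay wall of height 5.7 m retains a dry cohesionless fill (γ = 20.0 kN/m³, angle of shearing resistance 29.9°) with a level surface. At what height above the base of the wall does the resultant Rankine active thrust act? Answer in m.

1.90 m

K_a = 0.3347.
The pressure distribution is triangular, so the resultant acts at H/3 above the base = 5.7/3 = 1.900 m.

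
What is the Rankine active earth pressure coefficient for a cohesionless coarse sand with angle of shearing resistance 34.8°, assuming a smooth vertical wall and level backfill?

0.273

K_a = tan²(45° − φ/2) = tan²(27.60°) = 0.2733.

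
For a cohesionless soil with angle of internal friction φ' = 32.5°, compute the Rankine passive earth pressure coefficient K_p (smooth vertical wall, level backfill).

3.32

K_p = (1 + sin φ)/(1 − sin φ) = tan²(45° + 32.5°/2) = 3.322.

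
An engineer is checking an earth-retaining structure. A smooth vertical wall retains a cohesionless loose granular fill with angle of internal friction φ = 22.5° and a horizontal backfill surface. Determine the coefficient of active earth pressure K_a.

0.446

K_a = tan²(45° − φ/2) = tan²(33.75°) = 0.4465.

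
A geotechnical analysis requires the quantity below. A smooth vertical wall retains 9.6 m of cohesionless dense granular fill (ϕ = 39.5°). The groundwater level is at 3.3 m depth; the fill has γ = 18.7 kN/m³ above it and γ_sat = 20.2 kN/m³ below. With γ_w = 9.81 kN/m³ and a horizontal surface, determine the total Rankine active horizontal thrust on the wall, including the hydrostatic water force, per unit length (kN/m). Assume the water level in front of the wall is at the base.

350 kN/m

K_a = tan²(45° − φ/2) = 0.2224.
γ' = 20.2 − 9.81 = 10.39 kN/m³. Depth below WT = 6.3 m.
σ'_h at WT = K_a γ d_w = 13.73 kPa; at base = 13.73 + K_a γ' × 6.3 = 28.29 kPa.
P₁ (0–3.3 m) = ½×13.73×3.3 = 22.65. P₂ (3.3–9.6 m) = ½(13.73+28.29)×6.3 = 132.3.
P_w = ½ γ_w h₂² = 0.5×9.81×6.3² = 194.7. Total = 22.65+132.3+194.7 = 349.7 kN/m.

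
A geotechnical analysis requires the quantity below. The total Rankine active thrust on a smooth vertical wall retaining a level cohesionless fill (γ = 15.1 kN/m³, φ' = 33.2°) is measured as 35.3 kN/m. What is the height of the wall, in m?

K_a = 0.2924. P_a = ½ K_a γ H² ⇒ H = √(2P_a/(K_a γ)).
H = √(2×35.3/(0.2924×15.1)) = 3.999 m.

4.00 m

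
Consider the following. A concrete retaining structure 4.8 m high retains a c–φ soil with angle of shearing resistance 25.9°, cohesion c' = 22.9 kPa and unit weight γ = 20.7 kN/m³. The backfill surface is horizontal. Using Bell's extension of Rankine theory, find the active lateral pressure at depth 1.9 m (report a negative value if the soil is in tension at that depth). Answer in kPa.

K_a = (1 − sin φ)/(1 + sin φ) = 0.3920.
σ_a = K_a γ z − 2c√K_a = 0.3920×20.7×1.9 − 2×22.9×0.6261 = -13.26 kPa.

-13.3 kPa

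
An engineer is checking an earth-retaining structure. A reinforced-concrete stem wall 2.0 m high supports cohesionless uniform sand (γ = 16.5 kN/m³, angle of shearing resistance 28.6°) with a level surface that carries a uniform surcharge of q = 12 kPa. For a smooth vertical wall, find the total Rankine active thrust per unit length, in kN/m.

K_a = tan²(45° − φ/2) = 0.3525.
Soil triangle: ½ K_a γ H² = 0.5×0.3525×16.5×2.0² = 11.63 kN/m.
Surcharge rectangle: K_a q H = 0.3525×12×2.0 = 8.461 kN/m.
Total = 11.63 + 8.461 = 20.10 kN/m.

20.1 kN/m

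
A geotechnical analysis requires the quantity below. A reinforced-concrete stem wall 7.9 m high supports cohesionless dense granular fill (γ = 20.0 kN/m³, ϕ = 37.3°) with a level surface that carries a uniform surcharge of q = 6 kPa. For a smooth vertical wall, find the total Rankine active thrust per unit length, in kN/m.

165 kN/m

K_a = tan²(45° − φ/2) = 0.2453.
Soil triangle: ½ K_a γ H² = 0.5×0.2453×20.0×7.9² = 153.1 kN/m.
Surcharge rectangle: K_a q H = 0.2453×6×7.9 = 11.63 kN/m.
Total = 153.1 + 11.63 = 164.7 kN/m.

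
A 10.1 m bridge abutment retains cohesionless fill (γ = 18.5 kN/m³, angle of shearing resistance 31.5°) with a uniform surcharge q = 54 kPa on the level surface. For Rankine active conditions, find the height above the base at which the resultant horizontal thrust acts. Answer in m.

3.98 m

K_a = 0.3136.
Triangular part P₁ = ½K_aγH² = 295.9 at H/3 = 3.367 m; rectangular part P₂ = K_a q H = 171.1 at H/2 = 5.050 m.
ȳ = (P₁·3.367 + P₂·5.050)/(P₁+P₂) = 3.983 m.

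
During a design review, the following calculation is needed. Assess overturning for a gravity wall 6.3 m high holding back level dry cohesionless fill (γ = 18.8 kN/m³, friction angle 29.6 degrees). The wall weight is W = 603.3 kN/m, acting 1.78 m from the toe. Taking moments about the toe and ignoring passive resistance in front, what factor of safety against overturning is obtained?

K_a = tan²(45° − 29.6°/2) = 0.3387.
P_a = ½K_aγH² = 0.5×0.3387×18.8×6.3² = 126.4 kN/m, acting at H/3 = 2.100 m above the base.
Overturning moment M_o = P_a × H/3 = 126.4 × 2.100 = 265.4.
Resisting moment M_r = W × 1.78 = 603.3 × 1.78 = 1074.
FS_overturning = M_r/M_o = 1074/265.4 = 4.046.

4.05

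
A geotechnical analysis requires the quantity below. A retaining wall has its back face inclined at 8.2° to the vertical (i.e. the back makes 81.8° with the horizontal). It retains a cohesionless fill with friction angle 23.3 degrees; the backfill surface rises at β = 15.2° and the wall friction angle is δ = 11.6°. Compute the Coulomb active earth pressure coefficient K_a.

K_a = sin²(α+φ) / [sin²α · sin(α−δ) · (1 + √{sin(φ+δ)sin(φ−β) / (sin(α−δ)sin(α+β))})²].
With α = 81.8°, φ = 23.3°, δ = 11.6°, β = 15.2°: K_a = 0.6041.

0.604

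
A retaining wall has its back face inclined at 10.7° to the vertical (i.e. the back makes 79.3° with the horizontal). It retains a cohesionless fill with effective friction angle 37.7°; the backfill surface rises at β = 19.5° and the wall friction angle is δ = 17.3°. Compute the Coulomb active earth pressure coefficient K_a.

K_a = sin²(α+φ) / [sin²α · sin(α−δ) · (1 + √{sin(φ+δ)sin(φ−β) / (sin(α−δ)sin(α+β))})²].
With α = 79.3°, φ = 37.7°, δ = 17.3°, β = 19.5°: K_a = 0.3919.

0.392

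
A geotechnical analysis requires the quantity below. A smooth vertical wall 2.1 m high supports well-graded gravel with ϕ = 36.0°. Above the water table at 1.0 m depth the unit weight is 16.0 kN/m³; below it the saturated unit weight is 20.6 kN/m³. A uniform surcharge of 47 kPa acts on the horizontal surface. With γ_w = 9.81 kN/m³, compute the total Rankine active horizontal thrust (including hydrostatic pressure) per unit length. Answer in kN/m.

K_a = tan²(45° − φ/2) = 0.2596.
γ' = 20.6 − 9.81 = 10.79 kN/m³. h₂ = H − d_w = 1.1 m.
σ'_h: at surface K_a·q = 12.20; at WT K_a(q+γd_w) = 16.36; at base K_a(q+γd_w+γ'h₂) = 19.44 kPa.
P₁ = ½(12.20+16.36)×1.0 = 14.28; P₂ = ½(16.36+19.44)×1.1 = 19.69; P_w = ½γ_w h₂² = 5.935.
Total = 14.28+19.69+5.935 = 39.90 kN/m.

39.9 kN/m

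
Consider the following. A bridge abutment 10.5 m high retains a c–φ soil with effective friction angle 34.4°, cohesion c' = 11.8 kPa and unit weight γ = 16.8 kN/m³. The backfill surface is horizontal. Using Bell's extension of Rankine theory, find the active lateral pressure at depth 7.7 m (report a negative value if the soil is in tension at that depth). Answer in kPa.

K_a = (1 − sin φ)/(1 + sin φ) = 0.2780.
σ_a = K_a γ z − 2c√K_a = 0.2780×16.8×7.7 − 2×11.8×0.5272 = 23.52 kPa.

23.5 kPa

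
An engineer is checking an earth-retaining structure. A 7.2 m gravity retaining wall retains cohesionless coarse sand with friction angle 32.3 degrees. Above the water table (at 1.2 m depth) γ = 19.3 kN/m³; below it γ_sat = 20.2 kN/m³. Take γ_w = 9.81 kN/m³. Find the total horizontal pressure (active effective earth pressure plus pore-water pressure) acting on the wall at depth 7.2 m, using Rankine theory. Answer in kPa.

K_a = (1 − sin φ)/(1 + sin φ) = 0.3035.
γ' = 20.2 − 9.81 = 10.39 kN/m³.
Effective vertical stress at 7.2 m: σ'_v = 19.3×1.2 + 10.39×6.00 = 85.50 kPa.
σ'_h = K_a σ'_v = 0.3035 × 85.50 = 25.95 kPa; u = γ_w × 6.00 = 58.86 kPa.
Total σ_h = 25.95 + 58.86 = 84.81 kPa.

84.8 kPa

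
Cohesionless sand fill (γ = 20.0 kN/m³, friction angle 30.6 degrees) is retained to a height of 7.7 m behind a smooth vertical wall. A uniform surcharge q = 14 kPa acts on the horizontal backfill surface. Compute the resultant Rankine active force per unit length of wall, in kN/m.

K_a = tan²(45° − φ/2) = 0.3253.
Soil triangle: ½ K_a γ H² = 0.5×0.3253×20.0×7.7² = 192.9 kN/m.
Surcharge rectangle: K_a q H = 0.3253×14×7.7 = 35.07 kN/m.
Total = 192.9 + 35.07 = 228.0 kN/m.

228 kN/m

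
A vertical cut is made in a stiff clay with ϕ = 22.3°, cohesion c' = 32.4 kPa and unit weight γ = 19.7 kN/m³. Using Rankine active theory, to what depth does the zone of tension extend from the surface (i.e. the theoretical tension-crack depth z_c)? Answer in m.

K_a = tan²(45° − 22.3°/2) = 0.4498; √K_a = 0.6707.
The active pressure is zero where K_a γ z = 2c√K_a, so z_c = 2c/(γ√K_a) = 2×32.4/(19.7×0.6707) = 4.904 m.

4.90 m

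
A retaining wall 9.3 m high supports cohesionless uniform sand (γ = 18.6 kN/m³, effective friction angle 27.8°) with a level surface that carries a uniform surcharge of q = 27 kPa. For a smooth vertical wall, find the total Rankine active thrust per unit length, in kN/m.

K_a = tan²(45° − φ/2) = 0.3639.
Soil triangle: ½ K_a γ H² = 0.5×0.3639×18.6×9.3² = 292.7 kN/m.
Surcharge rectangle: K_a q H = 0.3639×27×9.3 = 91.37 kN/m.
Total = 292.7 + 91.37 = 384.1 kN/m.

384 kN/m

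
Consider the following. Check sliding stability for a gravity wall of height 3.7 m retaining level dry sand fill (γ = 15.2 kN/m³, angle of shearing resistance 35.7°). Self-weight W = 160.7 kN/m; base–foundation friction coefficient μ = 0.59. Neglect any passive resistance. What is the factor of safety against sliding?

K_a = tan²(45° − 35.7°/2) = 0.2630.
P_a = ½K_aγH² = 0.5×0.2630×15.2×3.7² = 27.36 kN/m, acting at H/3 = 1.233 m above the base.
FS_sliding = μW / P_a = 0.59×160.7 / 27.36 = 3.465.

3.47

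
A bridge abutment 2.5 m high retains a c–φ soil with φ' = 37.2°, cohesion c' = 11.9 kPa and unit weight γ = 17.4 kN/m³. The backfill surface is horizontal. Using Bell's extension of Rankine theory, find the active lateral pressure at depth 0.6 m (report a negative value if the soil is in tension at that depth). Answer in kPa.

-9.24 kPa

K_a = (1 − sin φ)/(1 + sin φ) = 0.2464.
σ_a = K_a γ z − 2c√K_a = 0.2464×17.4×0.6 − 2×11.9×0.4964 = -9.242 kPa.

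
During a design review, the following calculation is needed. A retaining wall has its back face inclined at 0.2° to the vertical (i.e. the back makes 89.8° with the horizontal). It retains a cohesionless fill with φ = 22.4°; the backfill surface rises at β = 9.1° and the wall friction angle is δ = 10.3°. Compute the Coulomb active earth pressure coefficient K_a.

K_a = sin²(α+φ) / [sin²α · sin(α−δ) · (1 + √{sin(φ+δ)sin(φ−β) / (sin(α−δ)sin(α+β))})²].
With α = 89.8°, φ = 22.4°, δ = 10.3°, β = 9.1°: K_a = 0.4730.

0.473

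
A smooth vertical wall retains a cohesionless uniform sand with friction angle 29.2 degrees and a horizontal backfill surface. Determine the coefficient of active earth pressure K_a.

K_a = tan²(45° − φ/2) = tan²(30.40°) = 0.3442.

0.344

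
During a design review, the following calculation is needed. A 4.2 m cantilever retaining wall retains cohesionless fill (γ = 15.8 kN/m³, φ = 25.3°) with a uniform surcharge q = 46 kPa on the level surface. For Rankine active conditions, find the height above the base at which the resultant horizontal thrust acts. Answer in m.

1.81 m

K_a = 0.4012.
Triangular part P₁ = ½K_aγH² = 55.91 at H/3 = 1.400 m; rectangular part P₂ = K_a q H = 77.51 at H/2 = 2.100 m.
ȳ = (P₁·1.400 + P₂·2.100)/(P₁+P₂) = 1.807 m.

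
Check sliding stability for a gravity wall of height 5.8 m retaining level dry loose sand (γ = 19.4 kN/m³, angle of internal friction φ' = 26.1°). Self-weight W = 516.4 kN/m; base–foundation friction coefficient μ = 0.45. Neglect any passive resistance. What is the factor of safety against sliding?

1.83

K_a = tan²(45° − 26.1°/2) = 0.3889.
P_a = ½K_aγH² = 0.5×0.3889×19.4×5.8² = 126.9 kN/m, acting at H/3 = 1.933 m above the base.
FS_sliding = μW / P_a = 0.45×516.4 / 126.9 = 1.831.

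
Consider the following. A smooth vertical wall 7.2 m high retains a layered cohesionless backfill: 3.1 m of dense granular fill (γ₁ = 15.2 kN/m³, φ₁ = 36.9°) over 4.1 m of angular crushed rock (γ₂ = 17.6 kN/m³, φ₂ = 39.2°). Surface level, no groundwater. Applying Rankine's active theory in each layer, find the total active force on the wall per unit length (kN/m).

95.1 kN/m

K_a1 = tan²(45°−36.9°/2) = 0.2497; K_a2 = tan²(45°−39.2°/2) = 0.2255.
Layer 1: σ at base = K_a1 γ₁ h₁ = 11.76 kPa; P₁ = ½×11.76×3.1 = 18.24.
Layer 2: σ_v at top = γ₁h₁ = 47.12; σ_h top = K_a2×47.12 = 10.62; σ_h base = K_a2×(47.12+17.6×4.1) = 26.89.
P₂ = ½(10.62+26.89)×4.1 = 76.91. Total P_a = 18.24+76.91 = 95.15 kN/m.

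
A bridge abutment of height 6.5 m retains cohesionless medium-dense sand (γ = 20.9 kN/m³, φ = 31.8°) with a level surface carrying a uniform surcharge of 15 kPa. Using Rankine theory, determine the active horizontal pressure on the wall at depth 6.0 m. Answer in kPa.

K_a = (1 − sin φ)/(1 + sin φ) = 0.3098.
σ_v = γz + q = 20.9 × 6.0 + 15 = 140.4 kPa.
σ_h = K_a σ_v = 0.3098 × 140.4 = 43.50 kPa.

43.5 kPa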